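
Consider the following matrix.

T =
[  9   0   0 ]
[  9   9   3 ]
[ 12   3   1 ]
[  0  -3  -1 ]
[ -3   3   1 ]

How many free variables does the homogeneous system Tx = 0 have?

Row reduce to echelon form.
R2 ← R2 − R1: [0, 9, 3]
R3 ← R3 − (4/3)·R1: [0, 3, 1]
R5 ← R5 + (1/3)·R1: [0, 3, 1]
R3 ← R3 − (1/3)·R2: [0, 0, 0]
R4 ← R4 + (1/3)·R2: [0, 0, 0]
R5 ← R5 − (1/3)·R2: [0, 0, 0]
2 nonzero rows, so rank(T) = 2.
T has 3 columns; by rank–nullity, nullity = 3 − 2 = 1.

1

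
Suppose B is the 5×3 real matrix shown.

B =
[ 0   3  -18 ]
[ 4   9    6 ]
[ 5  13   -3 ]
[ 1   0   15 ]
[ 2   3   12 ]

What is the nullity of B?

Row reduce to echelon form.
Swap R1 ↔ R2
R3 ← R3 − (5/4)·R1: [0, 7/4, -21/2]
R4 ← R4 − (1/4)·R1: [0, -9/4, 27/2]
R5 ← R5 − (1/2)·R1: [0, -3/2, 9]
R3 ← R3 − (7/12)·R2: [0, 0, 0]
R4 ← R4 + (3/4)·R2: [0, 0, 0]
R5 ← R5 + (1/2)·R2: [0, 0, 0]
2 nonzero rows, so rank(B) = 2.
B has 3 columns; by rank–nullity, nullity = 3 − 2 = 1.

1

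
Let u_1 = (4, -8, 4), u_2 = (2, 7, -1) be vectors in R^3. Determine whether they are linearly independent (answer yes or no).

yes

Form the matrix with these vectors as rows and row reduce.
R2 ← R2 − (1/2)·R1: [0, 11, -3]
2 nonzero rows, so the 2 vectors span a space of dimension 2.
Since 2 = 2, the vectors are linearly independent.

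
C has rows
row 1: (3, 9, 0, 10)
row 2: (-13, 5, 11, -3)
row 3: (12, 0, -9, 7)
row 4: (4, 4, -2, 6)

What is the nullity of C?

Row reduce to echelon form.
R2 ← R2 + (13/3)·R1: [0, 44, 11, 121/3]
R3 ← R3 − (4)·R1: [0, -36, -9, -33]
R4 ← R4 − (4/3)·R1: [0, -8, -2, -22/3]
R3 ← R3 + (9/11)·R2: [0, 0, 0, 0]
R4 ← R4 + (2/11)·R2: [0, 0, 0, 0]
2 nonzero rows, so rank(C) = 2.
C has 4 columns; by rank–nullity, nullity = 4 − 2 = 2.

2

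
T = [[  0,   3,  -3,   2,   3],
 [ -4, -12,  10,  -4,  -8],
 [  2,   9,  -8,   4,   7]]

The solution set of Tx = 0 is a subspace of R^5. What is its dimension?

Row reduce to echelon form.
Swap R1 ↔ R2
R3 ← R3 + (1/2)·R1: [0, 3, -3, 2, 3]
R3 ← R3 − R2: [0, 0, 0, 0, 0]
2 nonzero rows, so rank(T) = 2.
T has 5 columns; by rank–nullity, nullity = 5 − 2 = 3.

3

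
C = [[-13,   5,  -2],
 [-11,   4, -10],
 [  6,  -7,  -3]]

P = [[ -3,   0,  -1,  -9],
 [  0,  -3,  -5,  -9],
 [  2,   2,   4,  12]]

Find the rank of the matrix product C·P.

2

First compute CP:
[[ 35, -19, -20,  48],
 [ 13, -32, -49, -57],
 [-24,  15,  17, -27]]
Now row reduce the product.
R2 ← R2 − (13/35)·R1: [0, -873/35, -291/7, -2619/35]
R3 ← R3 + (24/35)·R1: [0, 69/35, 23/7, 207/35]
R3 ← R3 + (23/291)·R2: [0, 0, 0, 0]
2 nonzero rows, so rank(CP) = 2.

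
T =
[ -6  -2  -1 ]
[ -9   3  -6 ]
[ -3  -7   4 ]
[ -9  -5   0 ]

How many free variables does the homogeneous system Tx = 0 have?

1

Row reduce to echelon form.
R2 ← R2 − (3/2)·R1: [0, 6, -9/2]
R3 ← R3 − (1/2)·R1: [0, -6, 9/2]
R4 ← R4 − (3/2)·R1: [0, -2, 3/2]
R3 ← R3 + R2: [0, 0, 0]
R4 ← R4 + (1/3)·R2: [0, 0, 0]
2 nonzero rows, so rank(T) = 2.
T has 3 columns; by rank–nullity, nullity = 3 − 2 = 1.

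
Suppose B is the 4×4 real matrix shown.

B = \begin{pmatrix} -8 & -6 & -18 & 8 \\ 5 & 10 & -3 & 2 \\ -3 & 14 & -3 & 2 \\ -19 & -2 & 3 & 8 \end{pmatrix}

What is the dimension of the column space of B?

Row reduce to echelon form.
R2 ← R2 + (5/8)·R1: [0, 25/4, -57/4, 7]
R3 ← R3 − (3/8)·R1: [0, 65/4, 15/4, -1]
R4 ← R4 − (19/8)·R1: [0, 49/4, 183/4, -11]
R3 ← R3 − (13/5)·R2: [0, 0, 204/5, -96/5]
R4 ← R4 − (49/25)·R2: [0, 0, 1842/25, -618/25]
R4 ← R4 − (307/170)·R3: [0, 0, 0, 846/85]
Echelon form has 4 nonzero rows, so rank(B) = 4.
The column space has dimension equal to the rank: 4.

4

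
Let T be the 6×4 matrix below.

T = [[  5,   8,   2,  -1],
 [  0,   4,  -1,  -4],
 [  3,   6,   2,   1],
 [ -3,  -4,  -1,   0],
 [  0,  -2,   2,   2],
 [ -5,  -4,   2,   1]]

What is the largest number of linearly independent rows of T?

4

Row reduce to echelon form.
R3 ← R3 − (3/5)·R1: [0, 6/5, 4/5, 8/5]
R4 ← R4 + (3/5)·R1: [0, 4/5, 1/5, -3/5]
R6 ← R6 + R1: [0, 4, 4, 0]
R3 ← R3 − (3/10)·R2: [0, 0, 11/10, 14/5]
R4 ← R4 − (1/5)·R2: [0, 0, 2/5, 1/5]
R5 ← R5 + (1/2)·R2: [0, 0, 3/2, 0]
R6 ← R6 − R2: [0, 0, 5, 4]
R4 ← R4 − (4/11)·R3: [0, 0, 0, -9/11]
R5 ← R5 − (15/11)·R3: [0, 0, 0, -42/11]
R6 ← R6 − (50/11)·R3: [0, 0, 0, -96/11]
R5 ← R5 − (14/3)·R4: [0, 0, 0, 0]
R6 ← R6 − (32/3)·R4: [0, 0, 0, 0]
Echelon form has 4 nonzero rows, so rank(T) = 4.
The rank gives the maximum number of linearly independent rows: 4.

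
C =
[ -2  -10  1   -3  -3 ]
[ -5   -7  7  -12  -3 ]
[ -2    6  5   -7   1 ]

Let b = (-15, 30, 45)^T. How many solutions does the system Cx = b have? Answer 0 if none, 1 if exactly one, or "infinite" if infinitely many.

Row reduce the augmented matrix [C | b].
R2 ← R2 − (5/2)·R1: [0, 18, 9/2, -9/2, 9/2, 135/2]
R3 ← R3 − R1: [0, 16, 4, -4, 4, 60]
R3 ← R3 − (8/9)·R2: [0, 0, 0, 0, 0, 0]
The echelon form has 2 nonzero rows, and every pivot lies in the first 5 columns, so rank(C) = rank([C|b]) = 2.
The system is consistent.
rank = 2 < 5 unknowns, so there are infinitely many solutions.

infinite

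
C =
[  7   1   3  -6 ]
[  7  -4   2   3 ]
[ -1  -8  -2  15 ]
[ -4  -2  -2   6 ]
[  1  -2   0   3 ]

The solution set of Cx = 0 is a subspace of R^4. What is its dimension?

Row reduce to echelon form.
R2 ← R2 − R1: [0, -5, -1, 9]
R3 ← R3 + (1/7)·R1: [0, -55/7, -11/7, 99/7]
R4 ← R4 + (4/7)·R1: [0, -10/7, -2/7, 18/7]
R5 ← R5 − (1/7)·R1: [0, -15/7, -3/7, 27/7]
R3 ← R3 − (11/7)·R2: [0, 0, 0, 0]
R4 ← R4 − (2/7)·R2: [0, 0, 0, 0]
R5 ← R5 − (3/7)·R2: [0, 0, 0, 0]
2 nonzero rows, so rank(C) = 2.
C has 4 columns; by rank–nullity, nullity = 4 − 2 = 2.

2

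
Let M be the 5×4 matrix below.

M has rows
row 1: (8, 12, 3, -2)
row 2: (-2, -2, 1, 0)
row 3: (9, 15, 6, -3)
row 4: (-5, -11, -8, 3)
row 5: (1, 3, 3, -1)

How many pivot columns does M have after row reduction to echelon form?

2

Row reduce to echelon form.
R2 ← R2 + (1/4)·R1: [0, 1, 7/4, -1/2]
R3 ← R3 − (9/8)·R1: [0, 3/2, 21/8, -3/4]
R4 ← R4 + (5/8)·R1: [0, -7/2, -49/8, 7/4]
R5 ← R5 − (1/8)·R1: [0, 3/2, 21/8, -3/4]
R3 ← R3 − (3/2)·R2: [0, 0, 0, 0]
R4 ← R4 + (7/2)·R2: [0, 0, 0, 0]
R5 ← R5 − (3/2)·R2: [0, 0, 0, 0]
Echelon form has 2 nonzero rows, so rank(M) = 2.
Each nonzero row contributes one pivot column: 2 pivot columns.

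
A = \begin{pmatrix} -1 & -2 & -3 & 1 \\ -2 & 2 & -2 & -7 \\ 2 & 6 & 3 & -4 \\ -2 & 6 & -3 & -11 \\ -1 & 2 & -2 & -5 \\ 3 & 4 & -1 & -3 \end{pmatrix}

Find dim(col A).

4

Row reduce to echelon form.
R2 ← R2 − (2)·R1: [0, 6, 4, -9]
R3 ← R3 + (2)·R1: [0, 2, -3, -2]
R4 ← R4 − (2)·R1: [0, 10, 3, -13]
R5 ← R5 − R1: [0, 4, 1, -6]
R6 ← R6 + (3)·R1: [0, -2, -10, 0]
R3 ← R3 − (1/3)·R2: [0, 0, -13/3, 1]
R4 ← R4 − (5/3)·R2: [0, 0, -11/3, 2]
R5 ← R5 − (2/3)·R2: [0, 0, -5/3, 0]
R6 ← R6 + (1/3)·R2: [0, 0, -26/3, -3]
R4 ← R4 − (11/13)·R3: [0, 0, 0, 15/13]
R5 ← R5 − (5/13)·R3: [0, 0, 0, -5/13]
R6 ← R6 − (2)·R3: [0, 0, 0, -5]
R5 ← R5 + (1/3)·R4: [0, 0, 0, 0]
R6 ← R6 + (13/3)·R4: [0, 0, 0, 0]
Echelon form has 4 nonzero rows, so rank(A) = 4.
The column space has dimension equal to the rank: 4.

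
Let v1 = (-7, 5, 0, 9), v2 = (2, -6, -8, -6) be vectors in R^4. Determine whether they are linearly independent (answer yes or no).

yes

Form the matrix with these vectors as rows and row reduce.
R2 ← R2 + (2/7)·R1: [0, -32/7, -8, -24/7]
2 nonzero rows, so the 2 vectors span a space of dimension 2.
Since 2 = 2, the vectors are linearly independent.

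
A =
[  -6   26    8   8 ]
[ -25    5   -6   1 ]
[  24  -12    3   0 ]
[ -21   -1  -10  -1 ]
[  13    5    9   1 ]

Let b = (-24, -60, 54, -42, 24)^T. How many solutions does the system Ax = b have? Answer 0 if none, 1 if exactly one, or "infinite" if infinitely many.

1

Row reduce the augmented matrix [A | b].
R2 ← R2 − (25/6)·R1: [0, -310/3, -118/3, -97/3, 40]
R3 ← R3 + (4)·R1: [0, 92, 35, 32, -42]
R4 ← R4 − (7/2)·R1: [0, -92, -38, -29, 42]
R5 ← R5 + (13/6)·R1: [0, 184/3, 79/3, 55/3, -28]
R3 ← R3 + (138/155)·R2: [0, 0, -3/155, 498/155, -198/31]
R4 ← R4 − (138/155)·R2: [0, 0, -462/155, -33/155, 198/31]
R5 ← R5 + (92/155)·R2: [0, 0, 463/155, -133/155, -132/31]
R4 ← R4 − (154)·R3: [0, 0, 0, -495, 990]
R5 ← R5 + (463/3)·R3: [0, 0, 0, 495, -990]
R5 ← R5 + R4: [0, 0, 0, 0, 0]
The echelon form has 4 nonzero rows, and every pivot lies in the first 4 columns, so rank(A) = rank([A|b]) = 4.
The system is consistent.
rank = 4 = number of unknowns, so the solution is unique.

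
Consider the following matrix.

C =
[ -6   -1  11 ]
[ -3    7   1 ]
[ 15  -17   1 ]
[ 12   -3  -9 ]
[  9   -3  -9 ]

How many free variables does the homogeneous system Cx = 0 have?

Row reduce to echelon form.
R2 ← R2 − (1/2)·R1: [0, 15/2, -9/2]
R3 ← R3 + (5/2)·R1: [0, -39/2, 57/2]
R4 ← R4 + (2)·R1: [0, -5, 13]
R5 ← R5 + (3/2)·R1: [0, -9/2, 15/2]
R3 ← R3 + (13/5)·R2: [0, 0, 84/5]
R4 ← R4 + (2/3)·R2: [0, 0, 10]
R5 ← R5 + (3/5)·R2: [0, 0, 24/5]
R4 ← R4 − (25/42)·R3: [0, 0, 0]
R5 ← R5 − (2/7)·R3: [0, 0, 0]
3 nonzero rows, so rank(C) = 3.
C has 3 columns; by rank–nullity, nullity = 3 − 3 = 0.

0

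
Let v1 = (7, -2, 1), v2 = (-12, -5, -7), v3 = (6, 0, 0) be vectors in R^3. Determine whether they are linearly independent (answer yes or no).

Form the matrix with these vectors as rows and row reduce.
R2 ← R2 + (12/7)·R1: [0, -59/7, -37/7]
R3 ← R3 − (6/7)·R1: [0, 12/7, -6/7]
R3 ← R3 + (12/59)·R2: [0, 0, -114/59]
3 nonzero rows, so the 3 vectors span a space of dimension 3.
Since 3 = 3, the vectors are linearly independent.

yes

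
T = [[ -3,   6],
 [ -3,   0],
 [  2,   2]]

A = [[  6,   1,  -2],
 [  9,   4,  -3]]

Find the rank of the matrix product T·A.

First compute TA:
[[ 36,  21, -12],
 [-18,  -3,   6],
 [ 30,  10, -10]]
Now row reduce the product.
R2 ← R2 + (1/2)·R1: [0, 15/2, 0]
R3 ← R3 − (5/6)·R1: [0, -15/2, 0]
R3 ← R3 + R2: [0, 0, 0]
2 nonzero rows, so rank(TA) = 2.

2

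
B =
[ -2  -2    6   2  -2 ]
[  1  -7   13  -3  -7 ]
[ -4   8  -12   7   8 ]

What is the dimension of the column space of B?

2

Row reduce to echelon form.
R2 ← R2 + (1/2)·R1: [0, -8, 16, -2, -8]
R3 ← R3 − (2)·R1: [0, 12, -24, 3, 12]
R3 ← R3 + (3/2)·R2: [0, 0, 0, 0, 0]
Echelon form has 2 nonzero rows, so rank(B) = 2.
The column space has dimension equal to the rank: 2.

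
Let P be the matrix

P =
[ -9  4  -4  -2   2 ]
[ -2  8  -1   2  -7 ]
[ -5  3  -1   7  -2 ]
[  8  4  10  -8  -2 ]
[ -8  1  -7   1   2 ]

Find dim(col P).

Row reduce to echelon form.
R2 ← R2 − (2/9)·R1: [0, 64/9, -1/9, 22/9, -67/9]
R3 ← R3 − (5/9)·R1: [0, 7/9, 11/9, 73/9, -28/9]
R4 ← R4 + (8/9)·R1: [0, 68/9, 58/9, -88/9, -2/9]
R5 ← R5 − (8/9)·R1: [0, -23/9, -31/9, 25/9, 2/9]
R3 ← R3 − (7/64)·R2: [0, 0, 79/64, 251/32, -147/64]
R4 ← R4 − (17/16)·R2: [0, 0, 105/16, -99/8, 123/16]
R5 ← R5 + (23/64)·R2: [0, 0, -223/64, 117/32, -157/64]
R4 ← R4 − (420/79)·R3: [0, 0, 0, -4272/79, 1572/79]
R5 ← R5 + (223/79)·R3: [0, 0, 0, 2038/79, -706/79]
R5 ← R5 + (1019/2136)·R4: [0, 0, 0, 0, 99/178]
Echelon form has 5 nonzero rows, so rank(P) = 5.
The column space has dimension equal to the rank: 5.

5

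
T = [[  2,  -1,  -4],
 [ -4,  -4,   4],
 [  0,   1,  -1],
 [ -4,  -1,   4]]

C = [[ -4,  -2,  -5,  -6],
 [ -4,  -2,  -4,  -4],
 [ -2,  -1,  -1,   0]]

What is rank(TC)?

2

First compute TC:
[[  4,   2,  -2,  -8],
 [ 24,  12,  32,  40],
 [ -2,  -1,  -3,  -4],
 [ 12,   6,  20,  28]]
Now row reduce the product.
R2 ← R2 − (6)·R1: [0, 0, 44, 88]
R3 ← R3 + (1/2)·R1: [0, 0, -4, -8]
R4 ← R4 − (3)·R1: [0, 0, 26, 52]
R3 ← R3 + (1/11)·R2: [0, 0, 0, 0]
R4 ← R4 − (13/22)·R2: [0, 0, 0, 0]
2 nonzero rows, so rank(TC) = 2.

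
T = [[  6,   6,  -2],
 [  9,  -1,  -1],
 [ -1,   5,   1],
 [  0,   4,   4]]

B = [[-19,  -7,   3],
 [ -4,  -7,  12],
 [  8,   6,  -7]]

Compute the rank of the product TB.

First compute TB:
[[-154, -96, 104],
 [-175, -62,  22],
 [  7, -22,  50],
 [ 16,  -4,  20]]
Now row reduce the product.
R2 ← R2 − (25/22)·R1: [0, 518/11, -1058/11]
R3 ← R3 + (1/22)·R1: [0, -290/11, 602/11]
R4 ← R4 + (8/77)·R1: [0, -1076/77, 2372/77]
R3 ← R3 + (145/259)·R2: [0, 0, 228/259]
R4 ← R4 + (538/1813)·R2: [0, 0, 4104/1813]
R4 ← R4 − (18/7)·R3: [0, 0, 0]
3 nonzero rows, so rank(TB) = 3.

3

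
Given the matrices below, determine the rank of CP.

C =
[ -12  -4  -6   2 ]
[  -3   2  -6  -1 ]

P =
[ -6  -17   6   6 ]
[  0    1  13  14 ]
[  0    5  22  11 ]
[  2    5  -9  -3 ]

First compute CP:
[[ 76, 180, -274, -200],
 [ 16,  18, -115, -53]]
Now row reduce the product.
R2 ← R2 − (4/19)·R1: [0, -378/19, -1089/19, -207/19]
2 nonzero rows, so rank(CP) = 2.

2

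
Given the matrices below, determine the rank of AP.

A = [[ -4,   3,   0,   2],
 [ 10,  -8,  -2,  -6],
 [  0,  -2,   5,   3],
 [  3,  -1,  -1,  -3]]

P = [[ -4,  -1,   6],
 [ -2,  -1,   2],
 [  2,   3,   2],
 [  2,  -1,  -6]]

2

First compute AP:
[[ 14,  -1, -30],
 [-40,  -2,  76],
 [ 20,  14, -12],
 [-18,  -2,  32]]
Now row reduce the product.
R2 ← R2 + (20/7)·R1: [0, -34/7, -68/7]
R3 ← R3 − (10/7)·R1: [0, 108/7, 216/7]
R4 ← R4 + (9/7)·R1: [0, -23/7, -46/7]
R3 ← R3 + (54/17)·R2: [0, 0, 0]
R4 ← R4 − (23/34)·R2: [0, 0, 0]
2 nonzero rows, so rank(AP) = 2.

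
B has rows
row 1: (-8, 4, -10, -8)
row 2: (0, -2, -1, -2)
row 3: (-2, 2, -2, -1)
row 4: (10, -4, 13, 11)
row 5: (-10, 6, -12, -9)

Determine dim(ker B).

Row reduce to echelon form.
R3 ← R3 − (1/4)·R1: [0, 1, 1/2, 1]
R4 ← R4 + (5/4)·R1: [0, 1, 1/2, 1]
R5 ← R5 − (5/4)·R1: [0, 1, 1/2, 1]
R3 ← R3 + (1/2)·R2: [0, 0, 0, 0]
R4 ← R4 + (1/2)·R2: [0, 0, 0, 0]
R5 ← R5 + (1/2)·R2: [0, 0, 0, 0]
2 nonzero rows, so rank(B) = 2.
B has 4 columns; by rank–nullity, nullity = 4 − 2 = 2.

2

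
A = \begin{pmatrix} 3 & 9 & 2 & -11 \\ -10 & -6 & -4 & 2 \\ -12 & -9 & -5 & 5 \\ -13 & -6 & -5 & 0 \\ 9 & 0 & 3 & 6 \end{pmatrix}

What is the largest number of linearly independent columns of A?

Row reduce to echelon form.
R2 ← R2 + (10/3)·R1: [0, 24, 8/3, -104/3]
R3 ← R3 + (4)·R1: [0, 27, 3, -39]
R4 ← R4 + (13/3)·R1: [0, 33, 11/3, -143/3]
R5 ← R5 − (3)·R1: [0, -27, -3, 39]
R3 ← R3 − (9/8)·R2: [0, 0, 0, 0]
R4 ← R4 − (11/8)·R2: [0, 0, 0, 0]
R5 ← R5 + (9/8)·R2: [0, 0, 0, 0]
Echelon form has 2 nonzero rows, so rank(A) = 2.
The rank gives the maximum number of linearly independent columns: 2.

2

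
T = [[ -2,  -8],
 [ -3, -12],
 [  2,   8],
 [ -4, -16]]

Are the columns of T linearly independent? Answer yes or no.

Row reduce T to echelon form.
R2 ← R2 − (3/2)·R1: [0, 0]
R3 ← R3 + R1: [0, 0]
R4 ← R4 − (2)·R1: [0, 0]
1 pivot among 2 columns.
Only 1 < 2 pivot columns, so the columns are linearly dependent.

no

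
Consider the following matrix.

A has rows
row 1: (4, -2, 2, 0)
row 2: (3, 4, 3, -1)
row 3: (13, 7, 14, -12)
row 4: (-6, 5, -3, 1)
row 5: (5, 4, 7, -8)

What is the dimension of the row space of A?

3

Row reduce to echelon form.
R2 ← R2 − (3/4)·R1: [0, 11/2, 3/2, -1]
R3 ← R3 − (13/4)·R1: [0, 27/2, 15/2, -12]
R4 ← R4 + (3/2)·R1: [0, 2, 0, 1]
R5 ← R5 − (5/4)·R1: [0, 13/2, 9/2, -8]
R3 ← R3 − (27/11)·R2: [0, 0, 42/11, -105/11]
R4 ← R4 − (4/11)·R2: [0, 0, -6/11, 15/11]
R5 ← R5 − (13/11)·R2: [0, 0, 30/11, -75/11]
R4 ← R4 + (1/7)·R3: [0, 0, 0, 0]
R5 ← R5 − (5/7)·R3: [0, 0, 0, 0]
Echelon form has 3 nonzero rows, so rank(A) = 3.
The row space has dimension equal to the rank: 3.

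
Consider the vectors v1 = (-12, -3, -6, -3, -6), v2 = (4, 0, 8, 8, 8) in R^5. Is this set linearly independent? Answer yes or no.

Form the matrix with these vectors as rows and row reduce.
R2 ← R2 + (1/3)·R1: [0, -1, 6, 7, 6]
2 nonzero rows, so the 2 vectors span a space of dimension 2.
Since 2 = 2, the vectors are linearly independent.

yes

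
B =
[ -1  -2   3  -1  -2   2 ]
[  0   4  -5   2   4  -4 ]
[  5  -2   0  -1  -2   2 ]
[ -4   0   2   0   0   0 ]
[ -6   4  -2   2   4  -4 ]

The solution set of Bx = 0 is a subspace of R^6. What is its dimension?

Row reduce to echelon form.
R3 ← R3 + (5)·R1: [0, -12, 15, -6, -12, 12]
R4 ← R4 − (4)·R1: [0, 8, -10, 4, 8, -8]
R5 ← R5 − (6)·R1: [0, 16, -20, 8, 16, -16]
R3 ← R3 + (3)·R2: [0, 0, 0, 0, 0, 0]
R4 ← R4 − (2)·R2: [0, 0, 0, 0, 0, 0]
R5 ← R5 − (4)·R2: [0, 0, 0, 0, 0, 0]
2 nonzero rows, so rank(B) = 2.
B has 6 columns; by rank–nullity, nullity = 6 − 2 = 4.

4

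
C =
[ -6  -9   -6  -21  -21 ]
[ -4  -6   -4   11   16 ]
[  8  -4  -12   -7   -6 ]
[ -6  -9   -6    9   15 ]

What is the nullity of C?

Row reduce to echelon form.
R2 ← R2 − (2/3)·R1: [0, 0, 0, 25, 30]
R3 ← R3 + (4/3)·R1: [0, -16, -20, -35, -34]
R4 ← R4 − R1: [0, 0, 0, 30, 36]
Swap R2 ↔ R3
R4 ← R4 − (6/5)·R3: [0, 0, 0, 0, 0]
3 nonzero rows, so rank(C) = 3.
C has 5 columns; by rank–nullity, nullity = 5 − 3 = 2.

2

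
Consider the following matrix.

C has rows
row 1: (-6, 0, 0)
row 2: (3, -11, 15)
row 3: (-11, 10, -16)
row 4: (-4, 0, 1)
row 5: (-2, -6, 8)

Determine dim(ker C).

0

Row reduce to echelon form.
R2 ← R2 + (1/2)·R1: [0, -11, 15]
R3 ← R3 − (11/6)·R1: [0, 10, -16]
R4 ← R4 − (2/3)·R1: [0, 0, 1]
R5 ← R5 − (1/3)·R1: [0, -6, 8]
R3 ← R3 + (10/11)·R2: [0, 0, -26/11]
R5 ← R5 − (6/11)·R2: [0, 0, -2/11]
R4 ← R4 + (11/26)·R3: [0, 0, 0]
R5 ← R5 − (1/13)·R3: [0, 0, 0]
3 nonzero rows, so rank(C) = 3.
C has 3 columns; by rank–nullity, nullity = 3 − 3 = 0.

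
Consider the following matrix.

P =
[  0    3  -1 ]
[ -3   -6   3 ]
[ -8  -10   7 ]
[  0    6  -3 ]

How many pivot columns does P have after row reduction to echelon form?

Row reduce to echelon form.
Swap R1 ↔ R2
R3 ← R3 − (8/3)·R1: [0, 6, -1]
R3 ← R3 − (2)·R2: [0, 0, 1]
R4 ← R4 − (2)·R2: [0, 0, -1]
R4 ← R4 + R3: [0, 0, 0]
Echelon form has 3 nonzero rows, so rank(P) = 3.
Each nonzero row contributes one pivot column: 3 pivot columns.

3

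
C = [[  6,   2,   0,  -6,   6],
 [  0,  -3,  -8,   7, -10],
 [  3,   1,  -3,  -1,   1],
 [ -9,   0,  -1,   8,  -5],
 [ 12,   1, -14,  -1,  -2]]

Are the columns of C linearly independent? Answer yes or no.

Row reduce C to echelon form.
R3 ← R3 − (1/2)·R1: [0, 0, -3, 2, -2]
R4 ← R4 + (3/2)·R1: [0, 3, -1, -1, 4]
R5 ← R5 − (2)·R1: [0, -3, -14, 11, -14]
R4 ← R4 + R2: [0, 0, -9, 6, -6]
R5 ← R5 − R2: [0, 0, -6, 4, -4]
R4 ← R4 − (3)·R3: [0, 0, 0, 0, 0]
R5 ← R5 − (2)·R3: [0, 0, 0, 0, 0]
3 pivots among 5 columns.
Only 3 < 5 pivot columns, so the columns are linearly dependent.

no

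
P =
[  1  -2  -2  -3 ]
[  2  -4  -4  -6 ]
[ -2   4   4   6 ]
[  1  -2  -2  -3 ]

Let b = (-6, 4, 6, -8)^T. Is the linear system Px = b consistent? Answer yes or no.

Row reduce the augmented matrix [P | b].
R2 ← R2 − (2)·R1: [0, 0, 0, 0, 16]
R3 ← R3 + (2)·R1: [0, 0, 0, 0, -6]
R4 ← R4 − R1: [0, 0, 0, 0, -2]
R3 ← R3 + (3/8)·R2: [0, 0, 0, 0, 0]
R4 ← R4 + (1/8)·R2: [0, 0, 0, 0, 0]
The echelon form has 2 nonzero rows; the last pivot sits in the augmented column, so rank(P) = 1 but rank([P|b]) = 2.
Since the ranks differ, the system is inconsistent.

no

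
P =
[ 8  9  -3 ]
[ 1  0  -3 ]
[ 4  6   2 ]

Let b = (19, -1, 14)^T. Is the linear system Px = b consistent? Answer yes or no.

Row reduce the augmented matrix [P | b].
R2 ← R2 − (1/8)·R1: [0, -9/8, -21/8, -27/8]
R3 ← R3 − (1/2)·R1: [0, 3/2, 7/2, 9/2]
R3 ← R3 + (4/3)·R2: [0, 0, 0, 0]
The echelon form has 2 nonzero rows, and every pivot lies in the first 3 columns, so rank(P) = rank([P|b]) = 2.
The system is consistent.

yes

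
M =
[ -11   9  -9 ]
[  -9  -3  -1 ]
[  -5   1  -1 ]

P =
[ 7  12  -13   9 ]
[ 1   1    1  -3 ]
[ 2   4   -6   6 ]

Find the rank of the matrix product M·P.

2

First compute MP:
[[-86, -159, 206, -180],
 [-68, -115, 120, -78],
 [-36, -63,  72, -54]]
Now row reduce the product.
R2 ← R2 − (34/43)·R1: [0, 461/43, -1844/43, 2766/43]
R3 ← R3 − (18/43)·R1: [0, 153/43, -612/43, 918/43]
R3 ← R3 − (153/461)·R2: [0, 0, 0, 0]
2 nonzero rows, so rank(MP) = 2.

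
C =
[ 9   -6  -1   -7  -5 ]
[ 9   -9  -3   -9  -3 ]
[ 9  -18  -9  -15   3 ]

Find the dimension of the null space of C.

Row reduce to echelon form.
R2 ← R2 − R1: [0, -3, -2, -2, 2]
R3 ← R3 − R1: [0, -12, -8, -8, 8]
R3 ← R3 − (4)·R2: [0, 0, 0, 0, 0]
2 nonzero rows, so rank(C) = 2.
C has 5 columns; by rank–nullity, nullity = 5 − 2 = 3.

3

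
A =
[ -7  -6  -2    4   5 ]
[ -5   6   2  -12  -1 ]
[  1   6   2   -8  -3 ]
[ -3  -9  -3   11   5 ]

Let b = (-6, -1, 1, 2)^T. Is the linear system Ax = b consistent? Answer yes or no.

Row reduce the augmented matrix [A | b].
R2 ← R2 − (5/7)·R1: [0, 72/7, 24/7, -104/7, -32/7, 23/7]
R3 ← R3 + (1/7)·R1: [0, 36/7, 12/7, -52/7, -16/7, 1/7]
R4 ← R4 − (3/7)·R1: [0, -45/7, -15/7, 65/7, 20/7, 32/7]
R3 ← R3 − (1/2)·R2: [0, 0, 0, 0, 0, -3/2]
R4 ← R4 + (5/8)·R2: [0, 0, 0, 0, 0, 53/8]
R4 ← R4 + (53/12)·R3: [0, 0, 0, 0, 0, 0]
The echelon form has 3 nonzero rows; the last pivot sits in the augmented column, so rank(A) = 2 but rank([A|b]) = 3.
Since the ranks differ, the system is inconsistent.

no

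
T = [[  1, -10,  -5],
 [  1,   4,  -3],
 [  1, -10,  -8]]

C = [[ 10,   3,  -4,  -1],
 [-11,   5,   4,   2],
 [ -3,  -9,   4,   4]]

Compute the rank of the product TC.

3

First compute TC:
[[135,  -2, -64, -41],
 [-25,  50,   0,  -5],
 [144,  25, -76, -53]]
Now row reduce the product.
R2 ← R2 + (5/27)·R1: [0, 1340/27, -320/27, -340/27]
R3 ← R3 − (16/15)·R1: [0, 407/15, -116/15, -139/15]
R3 ← R3 − (3663/6700)·R2: [0, 0, -84/67, -798/335]
3 nonzero rows, so rank(TC) = 3.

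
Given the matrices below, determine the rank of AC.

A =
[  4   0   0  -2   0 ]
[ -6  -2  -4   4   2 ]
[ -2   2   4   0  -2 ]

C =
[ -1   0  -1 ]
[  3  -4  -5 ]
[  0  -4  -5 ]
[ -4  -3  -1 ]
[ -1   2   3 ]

First compute AC:
[[  4,   6,  -2],
 [-18,  16,  38],
 [ 10, -28, -34]]
Now row reduce the product.
R2 ← R2 + (9/2)·R1: [0, 43, 29]
R3 ← R3 − (5/2)·R1: [0, -43, -29]
R3 ← R3 + R2: [0, 0, 0]
2 nonzero rows, so rank(AC) = 2.

2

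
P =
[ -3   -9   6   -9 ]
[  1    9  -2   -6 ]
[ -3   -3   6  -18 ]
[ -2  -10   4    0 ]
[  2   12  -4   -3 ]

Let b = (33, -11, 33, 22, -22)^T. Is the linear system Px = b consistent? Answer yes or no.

Row reduce the augmented matrix [P | b].
R2 ← R2 + (1/3)·R1: [0, 6, 0, -9, 0]
R3 ← R3 − R1: [0, 6, 0, -9, 0]
R4 ← R4 − (2/3)·R1: [0, -4, 0, 6, 0]
R5 ← R5 + (2/3)·R1: [0, 6, 0, -9, 0]
R3 ← R3 − R2: [0, 0, 0, 0, 0]
R4 ← R4 + (2/3)·R2: [0, 0, 0, 0, 0]
R5 ← R5 − R2: [0, 0, 0, 0, 0]
The echelon form has 2 nonzero rows, and every pivot lies in the first 4 columns, so rank(P) = rank([P|b]) = 2.
The system is consistent.

yes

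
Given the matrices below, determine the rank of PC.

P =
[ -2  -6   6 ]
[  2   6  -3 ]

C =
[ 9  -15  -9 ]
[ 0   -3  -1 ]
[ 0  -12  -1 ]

2

First compute PC:
[[-18, -24,  18],
 [ 18, -12, -21]]
Now row reduce the product.
R2 ← R2 + R1: [0, -36, -3]
2 nonzero rows, so rank(PC) = 2.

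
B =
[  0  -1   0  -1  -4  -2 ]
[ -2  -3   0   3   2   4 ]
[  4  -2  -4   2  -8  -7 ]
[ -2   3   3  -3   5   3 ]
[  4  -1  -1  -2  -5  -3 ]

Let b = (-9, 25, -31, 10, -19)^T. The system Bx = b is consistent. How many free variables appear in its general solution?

Row reduce the augmented matrix [B | b].
Swap R1 ↔ R2
R3 ← R3 + (2)·R1: [0, -8, -4, 8, -4, 1, 19]
R4 ← R4 − R1: [0, 6, 3, -6, 3, -1, -15]
R5 ← R5 + (2)·R1: [0, -7, -1, 4, -1, 5, 31]
R3 ← R3 − (8)·R2: [0, 0, -4, 16, 28, 17, 91]
R4 ← R4 + (6)·R2: [0, 0, 3, -12, -21, -13, -69]
R5 ← R5 − (7)·R2: [0, 0, -1, 11, 27, 19, 94]
R4 ← R4 + (3/4)·R3: [0, 0, 0, 0, 0, -1/4, -3/4]
R5 ← R5 − (1/4)·R3: [0, 0, 0, 7, 20, 59/4, 285/4]
Swap R4 ↔ R5
The echelon form has 5 nonzero rows, and every pivot lies in the first 6 columns, so rank(B) = rank([B|b]) = 5.
The system is consistent.
Free variables = (unknowns) − (rank) = 6 − 5 = 1.

1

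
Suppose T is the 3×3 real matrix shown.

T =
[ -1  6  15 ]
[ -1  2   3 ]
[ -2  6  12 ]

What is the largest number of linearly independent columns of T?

2

Row reduce to echelon form.
R2 ← R2 − R1: [0, -4, -12]
R3 ← R3 − (2)·R1: [0, -6, -18]
R3 ← R3 − (3/2)·R2: [0, 0, 0]
Echelon form has 2 nonzero rows, so rank(T) = 2.
The rank gives the maximum number of linearly independent columns: 2.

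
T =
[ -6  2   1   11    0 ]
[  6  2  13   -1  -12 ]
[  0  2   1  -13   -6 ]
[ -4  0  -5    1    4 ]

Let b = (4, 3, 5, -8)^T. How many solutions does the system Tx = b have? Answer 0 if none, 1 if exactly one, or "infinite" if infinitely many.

Row reduce the augmented matrix [T | b].
R2 ← R2 + R1: [0, 4, 14, 10, -12, 7]
R4 ← R4 − (2/3)·R1: [0, -4/3, -17/3, -19/3, 4, -32/3]
R3 ← R3 − (1/2)·R2: [0, 0, -6, -18, 0, 3/2]
R4 ← R4 + (1/3)·R2: [0, 0, -1, -3, 0, -25/3]
R4 ← R4 − (1/6)·R3: [0, 0, 0, 0, 0, -103/12]
The echelon form has 4 nonzero rows; the last pivot sits in the augmented column, so rank(T) = 3 but rank([T|b]) = 4.
Since the ranks differ, the system is inconsistent.
It has no solutions.

0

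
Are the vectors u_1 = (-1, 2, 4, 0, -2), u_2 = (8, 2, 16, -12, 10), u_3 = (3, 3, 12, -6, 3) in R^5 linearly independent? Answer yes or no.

no

Form the matrix with these vectors as rows and row reduce.
R2 ← R2 + (8)·R1: [0, 18, 48, -12, -6]
R3 ← R3 + (3)·R1: [0, 9, 24, -6, -3]
R3 ← R3 − (1/2)·R2: [0, 0, 0, 0, 0]
2 nonzero rows, so the 3 vectors span a space of dimension 2.
Since 2 < 3, the vectors are linearly dependent.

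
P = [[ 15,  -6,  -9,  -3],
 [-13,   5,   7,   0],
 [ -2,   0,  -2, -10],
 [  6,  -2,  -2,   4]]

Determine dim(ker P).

2

Row reduce to echelon form.
R2 ← R2 + (13/15)·R1: [0, -1/5, -4/5, -13/5]
R3 ← R3 + (2/15)·R1: [0, -4/5, -16/5, -52/5]
R4 ← R4 − (2/5)·R1: [0, 2/5, 8/5, 26/5]
R3 ← R3 − (4)·R2: [0, 0, 0, 0]
R4 ← R4 + (2)·R2: [0, 0, 0, 0]
2 nonzero rows, so rank(P) = 2.
P has 4 columns; by rank–nullity, nullity = 4 − 2 = 2.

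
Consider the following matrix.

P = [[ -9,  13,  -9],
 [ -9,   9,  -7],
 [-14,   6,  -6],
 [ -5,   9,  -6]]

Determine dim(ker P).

Row reduce to echelon form.
R2 ← R2 − R1: [0, -4, 2]
R3 ← R3 − (14/9)·R1: [0, -128/9, 8]
R4 ← R4 − (5/9)·R1: [0, 16/9, -1]
R3 ← R3 − (32/9)·R2: [0, 0, 8/9]
R4 ← R4 + (4/9)·R2: [0, 0, -1/9]
R4 ← R4 + (1/8)·R3: [0, 0, 0]
3 nonzero rows, so rank(P) = 3.
P has 3 columns; by rank–nullity, nullity = 3 − 3 = 0.

0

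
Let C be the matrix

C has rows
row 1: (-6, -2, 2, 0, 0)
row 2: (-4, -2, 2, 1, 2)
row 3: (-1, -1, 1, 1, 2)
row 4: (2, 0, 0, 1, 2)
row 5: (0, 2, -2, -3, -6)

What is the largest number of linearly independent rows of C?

2

Row reduce to echelon form.
R2 ← R2 − (2/3)·R1: [0, -2/3, 2/3, 1, 2]
R3 ← R3 − (1/6)·R1: [0, -2/3, 2/3, 1, 2]
R4 ← R4 + (1/3)·R1: [0, -2/3, 2/3, 1, 2]
R3 ← R3 − R2: [0, 0, 0, 0, 0]
R4 ← R4 − R2: [0, 0, 0, 0, 0]
R5 ← R5 + (3)·R2: [0, 0, 0, 0, 0]
Echelon form has 2 nonzero rows, so rank(C) = 2.
The rank gives the maximum number of linearly independent rows: 2.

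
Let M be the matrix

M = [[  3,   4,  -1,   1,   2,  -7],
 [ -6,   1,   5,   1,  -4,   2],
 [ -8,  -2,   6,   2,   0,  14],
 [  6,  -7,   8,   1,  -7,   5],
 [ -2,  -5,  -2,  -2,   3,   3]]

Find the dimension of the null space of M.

1

Row reduce to echelon form.
R2 ← R2 + (2)·R1: [0, 9, 3, 3, 0, -12]
R3 ← R3 + (8/3)·R1: [0, 26/3, 10/3, 14/3, 16/3, -14/3]
R4 ← R4 − (2)·R1: [0, -15, 10, -1, -11, 19]
R5 ← R5 + (2/3)·R1: [0, -7/3, -8/3, -4/3, 13/3, -5/3]
R3 ← R3 − (26/27)·R2: [0, 0, 4/9, 16/9, 16/3, 62/9]
R4 ← R4 + (5/3)·R2: [0, 0, 15, 4, -11, -1]
R5 ← R5 + (7/27)·R2: [0, 0, -17/9, -5/9, 13/3, -43/9]
R4 ← R4 − (135/4)·R3: [0, 0, 0, -56, -191, -467/2]
R5 ← R5 + (17/4)·R3: [0, 0, 0, 7, 27, 49/2]
R5 ← R5 + (1/8)·R4: [0, 0, 0, 0, 25/8, -75/16]
5 nonzero rows, so rank(M) = 5.
M has 6 columns; by rank–nullity, nullity = 6 − 5 = 1.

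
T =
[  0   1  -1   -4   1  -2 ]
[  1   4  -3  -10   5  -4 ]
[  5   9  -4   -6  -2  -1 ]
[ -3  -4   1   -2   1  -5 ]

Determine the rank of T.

4

Row reduce to echelon form.
Swap R1 ↔ R2
R3 ← R3 − (5)·R1: [0, -11, 11, 44, -27, 19]
R4 ← R4 + (3)·R1: [0, 8, -8, -32, 16, -17]
R3 ← R3 + (11)·R2: [0, 0, 0, 0, -16, -3]
R4 ← R4 − (8)·R2: [0, 0, 0, 0, 8, -1]
R4 ← R4 + (1/2)·R3: [0, 0, 0, 0, 0, -5/2]
Echelon form has 4 nonzero rows, so rank(T) = 4.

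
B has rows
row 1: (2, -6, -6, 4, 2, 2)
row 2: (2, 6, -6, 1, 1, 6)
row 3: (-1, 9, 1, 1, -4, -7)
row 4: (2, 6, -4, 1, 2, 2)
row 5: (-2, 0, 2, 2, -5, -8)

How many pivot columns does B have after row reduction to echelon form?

4

Row reduce to echelon form.
R2 ← R2 − R1: [0, 12, 0, -3, -1, 4]
R3 ← R3 + (1/2)·R1: [0, 6, -2, 3, -3, -6]
R4 ← R4 − R1: [0, 12, 2, -3, 0, 0]
R5 ← R5 + R1: [0, -6, -4, 6, -3, -6]
R3 ← R3 − (1/2)·R2: [0, 0, -2, 9/2, -5/2, -8]
R4 ← R4 − R2: [0, 0, 2, 0, 1, -4]
R5 ← R5 + (1/2)·R2: [0, 0, -4, 9/2, -7/2, -4]
R4 ← R4 + R3: [0, 0, 0, 9/2, -3/2, -12]
R5 ← R5 − (2)·R3: [0, 0, 0, -9/2, 3/2, 12]
R5 ← R5 + R4: [0, 0, 0, 0, 0, 0]
Echelon form has 4 nonzero rows, so rank(B) = 4.
Each nonzero row contributes one pivot column: 4 pivot columns.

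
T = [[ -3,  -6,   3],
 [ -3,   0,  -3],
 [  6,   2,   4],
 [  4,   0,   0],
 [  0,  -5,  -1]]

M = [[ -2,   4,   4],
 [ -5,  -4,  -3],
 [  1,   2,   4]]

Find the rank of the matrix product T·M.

3

First compute TM:
[[ 39,  18,  18],
 [  3, -18, -24],
 [-18,  24,  34],
 [ -8,  16,  16],
 [ 24,  18,  11]]
Now row reduce the product.
R2 ← R2 − (1/13)·R1: [0, -252/13, -330/13]
R3 ← R3 + (6/13)·R1: [0, 420/13, 550/13]
R4 ← R4 + (8/39)·R1: [0, 256/13, 256/13]
R5 ← R5 − (8/13)·R1: [0, 90/13, -1/13]
R3 ← R3 + (5/3)·R2: [0, 0, 0]
R4 ← R4 + (64/63)·R2: [0, 0, -128/21]
R5 ← R5 + (5/14)·R2: [0, 0, -64/7]
Swap R3 ↔ R4
R5 ← R5 − (3/2)·R3: [0, 0, 0]
3 nonzero rows, so rank(TM) = 3.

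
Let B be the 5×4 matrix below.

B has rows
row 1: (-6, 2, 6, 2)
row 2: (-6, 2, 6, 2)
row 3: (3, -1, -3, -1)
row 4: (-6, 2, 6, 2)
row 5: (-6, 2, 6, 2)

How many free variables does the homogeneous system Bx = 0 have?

Row reduce to echelon form.
R2 ← R2 − R1: [0, 0, 0, 0]
R3 ← R3 + (1/2)·R1: [0, 0, 0, 0]
R4 ← R4 − R1: [0, 0, 0, 0]
R5 ← R5 − R1: [0, 0, 0, 0]
1 nonzero row, so rank(B) = 1.
B has 4 columns; by rank–nullity, nullity = 4 − 1 = 3.

3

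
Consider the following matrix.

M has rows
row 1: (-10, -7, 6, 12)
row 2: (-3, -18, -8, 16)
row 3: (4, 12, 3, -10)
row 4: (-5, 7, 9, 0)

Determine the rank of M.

Row reduce to echelon form.
R2 ← R2 − (3/10)·R1: [0, -159/10, -49/5, 62/5]
R3 ← R3 + (2/5)·R1: [0, 46/5, 27/5, -26/5]
R4 ← R4 − (1/2)·R1: [0, 21/2, 6, -6]
R3 ← R3 + (92/159)·R2: [0, 0, -43/159, 314/159]
R4 ← R4 + (35/53)·R2: [0, 0, -25/53, 116/53]
R4 ← R4 − (75/43)·R3: [0, 0, 0, -54/43]
Echelon form has 4 nonzero rows, so rank(M) = 4.

4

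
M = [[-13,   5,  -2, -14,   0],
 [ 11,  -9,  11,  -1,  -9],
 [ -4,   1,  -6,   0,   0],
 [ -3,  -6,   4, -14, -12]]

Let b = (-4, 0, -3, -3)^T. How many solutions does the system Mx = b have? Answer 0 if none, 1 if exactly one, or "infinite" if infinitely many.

0

Row reduce the augmented matrix [M | b].
R2 ← R2 + (11/13)·R1: [0, -62/13, 121/13, -167/13, -9, -44/13]
R3 ← R3 − (4/13)·R1: [0, -7/13, -70/13, 56/13, 0, -23/13]
R4 ← R4 − (3/13)·R1: [0, -93/13, 58/13, -140/13, -12, -27/13]
R3 ← R3 − (7/62)·R2: [0, 0, -399/62, 357/62, 63/62, -43/31]
R4 ← R4 − (3/2)·R2: [0, 0, -19/2, 17/2, 3/2, 3]
R4 ← R4 − (31/21)·R3: [0, 0, 0, 0, 0, 106/21]
The echelon form has 4 nonzero rows; the last pivot sits in the augmented column, so rank(M) = 3 but rank([M|b]) = 4.
Since the ranks differ, the system is inconsistent.
It has no solutions.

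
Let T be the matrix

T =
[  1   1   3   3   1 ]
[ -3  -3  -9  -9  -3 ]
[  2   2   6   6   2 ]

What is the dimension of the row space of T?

1

Row reduce to echelon form.
R2 ← R2 + (3)·R1: [0, 0, 0, 0, 0]
R3 ← R3 − (2)·R1: [0, 0, 0, 0, 0]
Echelon form has 1 nonzero row, so rank(T) = 1.
The row space has dimension equal to the rank: 1.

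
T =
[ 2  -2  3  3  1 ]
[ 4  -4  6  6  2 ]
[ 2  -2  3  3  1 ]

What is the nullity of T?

4

Row reduce to echelon form.
R2 ← R2 − (2)·R1: [0, 0, 0, 0, 0]
R3 ← R3 − R1: [0, 0, 0, 0, 0]
1 nonzero row, so rank(T) = 1.
T has 5 columns; by rank–nullity, nullity = 5 − 1 = 4.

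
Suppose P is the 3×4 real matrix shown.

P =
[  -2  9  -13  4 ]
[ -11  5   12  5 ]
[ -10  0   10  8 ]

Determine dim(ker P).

Row reduce to echelon form.
R2 ← R2 − (11/2)·R1: [0, -89/2, 167/2, -17]
R3 ← R3 − (5)·R1: [0, -45, 75, -12]
R3 ← R3 − (90/89)·R2: [0, 0, -840/89, 462/89]
3 nonzero rows, so rank(P) = 3.
P has 4 columns; by rank–nullity, nullity = 4 − 3 = 1.

1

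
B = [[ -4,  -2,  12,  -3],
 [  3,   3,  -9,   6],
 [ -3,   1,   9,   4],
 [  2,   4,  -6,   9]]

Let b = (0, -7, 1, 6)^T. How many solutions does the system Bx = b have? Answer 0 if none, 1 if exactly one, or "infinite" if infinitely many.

Row reduce the augmented matrix [B | b].
R2 ← R2 + (3/4)·R1: [0, 3/2, 0, 15/4, -7]
R3 ← R3 − (3/4)·R1: [0, 5/2, 0, 25/4, 1]
R4 ← R4 + (1/2)·R1: [0, 3, 0, 15/2, 6]
R3 ← R3 − (5/3)·R2: [0, 0, 0, 0, 38/3]
R4 ← R4 − (2)·R2: [0, 0, 0, 0, 20]
R4 ← R4 − (30/19)·R3: [0, 0, 0, 0, 0]
The echelon form has 3 nonzero rows; the last pivot sits in the augmented column, so rank(B) = 2 but rank([B|b]) = 3.
Since the ranks differ, the system is inconsistent.
It has no solutions.

0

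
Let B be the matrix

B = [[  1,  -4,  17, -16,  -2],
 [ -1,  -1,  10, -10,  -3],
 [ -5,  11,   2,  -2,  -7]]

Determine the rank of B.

3

Row reduce to echelon form.
R2 ← R2 + R1: [0, -5, 27, -26, -5]
R3 ← R3 + (5)·R1: [0, -9, 87, -82, -17]
R3 ← R3 − (9/5)·R2: [0, 0, 192/5, -176/5, -8]
Echelon form has 3 nonzero rows, so rank(B) = 3.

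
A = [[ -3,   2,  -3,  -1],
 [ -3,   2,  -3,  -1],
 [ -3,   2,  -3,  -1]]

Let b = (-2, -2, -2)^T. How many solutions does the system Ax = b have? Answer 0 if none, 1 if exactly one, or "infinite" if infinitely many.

infinite

Row reduce the augmented matrix [A | b].
R2 ← R2 − R1: [0, 0, 0, 0, 0]
R3 ← R3 − R1: [0, 0, 0, 0, 0]
The echelon form has 1 nonzero rows, and every pivot lies in the first 4 columns, so rank(A) = rank([A|b]) = 1.
The system is consistent.
rank = 1 < 4 unknowns, so there are infinitely many solutions.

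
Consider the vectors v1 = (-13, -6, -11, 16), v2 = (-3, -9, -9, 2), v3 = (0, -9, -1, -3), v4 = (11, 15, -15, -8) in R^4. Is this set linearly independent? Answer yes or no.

Form the matrix with these vectors as rows and row reduce.
R2 ← R2 − (3/13)·R1: [0, -99/13, -84/13, -22/13]
R4 ← R4 + (11/13)·R1: [0, 129/13, -316/13, 72/13]
R3 ← R3 − (13/11)·R2: [0, 0, 73/11, -1]
R4 ← R4 + (43/33)·R2: [0, 0, -360/11, 10/3]
R4 ← R4 + (360/73)·R3: [0, 0, 0, -350/219]
4 nonzero rows, so the 4 vectors span a space of dimension 4.
Since 4 = 4, the vectors are linearly independent.

yes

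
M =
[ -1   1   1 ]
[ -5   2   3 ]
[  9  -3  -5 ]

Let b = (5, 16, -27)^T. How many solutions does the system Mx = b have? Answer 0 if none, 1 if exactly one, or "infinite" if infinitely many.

Row reduce the augmented matrix [M | b].
R2 ← R2 − (5)·R1: [0, -3, -2, -9]
R3 ← R3 + (9)·R1: [0, 6, 4, 18]
R3 ← R3 + (2)·R2: [0, 0, 0, 0]
The echelon form has 2 nonzero rows, and every pivot lies in the first 3 columns, so rank(M) = rank([M|b]) = 2.
The system is consistent.
rank = 2 < 3 unknowns, so there are infinitely many solutions.

infinite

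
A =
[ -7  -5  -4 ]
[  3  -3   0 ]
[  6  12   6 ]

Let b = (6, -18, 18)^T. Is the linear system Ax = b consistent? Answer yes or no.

Row reduce the augmented matrix [A | b].
R2 ← R2 + (3/7)·R1: [0, -36/7, -12/7, -108/7]
R3 ← R3 + (6/7)·R1: [0, 54/7, 18/7, 162/7]
R3 ← R3 + (3/2)·R2: [0, 0, 0, 0]
The echelon form has 2 nonzero rows, and every pivot lies in the first 3 columns, so rank(A) = rank([A|b]) = 2.
The system is consistent.

yes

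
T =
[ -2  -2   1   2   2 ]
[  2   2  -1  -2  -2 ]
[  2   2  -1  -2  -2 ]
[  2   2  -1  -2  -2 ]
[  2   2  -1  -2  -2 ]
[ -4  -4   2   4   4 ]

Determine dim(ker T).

Row reduce to echelon form.
R2 ← R2 + R1: [0, 0, 0, 0, 0]
R3 ← R3 + R1: [0, 0, 0, 0, 0]
R4 ← R4 + R1: [0, 0, 0, 0, 0]
R5 ← R5 + R1: [0, 0, 0, 0, 0]
R6 ← R6 − (2)·R1: [0, 0, 0, 0, 0]
1 nonzero row, so rank(T) = 1.
T has 5 columns; by rank–nullity, nullity = 5 − 1 = 4.

4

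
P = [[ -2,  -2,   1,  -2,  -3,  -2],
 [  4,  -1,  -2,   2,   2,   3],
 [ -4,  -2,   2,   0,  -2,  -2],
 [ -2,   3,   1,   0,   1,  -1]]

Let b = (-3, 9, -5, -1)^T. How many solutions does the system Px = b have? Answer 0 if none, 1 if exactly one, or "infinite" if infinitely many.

0

Row reduce the augmented matrix [P | b].
R2 ← R2 + (2)·R1: [0, -5, 0, -2, -4, -1, 3]
R3 ← R3 − (2)·R1: [0, 2, 0, 4, 4, 2, 1]
R4 ← R4 − R1: [0, 5, 0, 2, 4, 1, 2]
R3 ← R3 + (2/5)·R2: [0, 0, 0, 16/5, 12/5, 8/5, 11/5]
R4 ← R4 + R2: [0, 0, 0, 0, 0, 0, 5]
The echelon form has 4 nonzero rows; the last pivot sits in the augmented column, so rank(P) = 3 but rank([P|b]) = 4.
Since the ranks differ, the system is inconsistent.
It has no solutions.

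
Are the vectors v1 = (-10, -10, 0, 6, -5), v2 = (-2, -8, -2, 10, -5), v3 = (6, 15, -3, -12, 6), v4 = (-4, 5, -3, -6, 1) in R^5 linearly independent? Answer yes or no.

no

Form the matrix with these vectors as rows and row reduce.
R2 ← R2 − (1/5)·R1: [0, -6, -2, 44/5, -4]
R3 ← R3 + (3/5)·R1: [0, 9, -3, -42/5, 3]
R4 ← R4 − (2/5)·R1: [0, 9, -3, -42/5, 3]
R3 ← R3 + (3/2)·R2: [0, 0, -6, 24/5, -3]
R4 ← R4 + (3/2)·R2: [0, 0, -6, 24/5, -3]
R4 ← R4 − R3: [0, 0, 0, 0, 0]
3 nonzero rows, so the 4 vectors span a space of dimension 3.
Since 3 < 4, the vectors are linearly dependent.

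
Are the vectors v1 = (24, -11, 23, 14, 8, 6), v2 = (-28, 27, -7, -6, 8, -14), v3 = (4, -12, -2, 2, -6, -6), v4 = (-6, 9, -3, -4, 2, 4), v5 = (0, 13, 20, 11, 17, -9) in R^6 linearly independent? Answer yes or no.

Form the matrix with these vectors as rows and row reduce.
R2 ← R2 + (7/6)·R1: [0, 85/6, 119/6, 31/3, 52/3, -7]
R3 ← R3 − (1/6)·R1: [0, -61/6, -35/6, -1/3, -22/3, -7]
R4 ← R4 + (1/4)·R1: [0, 25/4, 11/4, -1/2, 4, 11/2]
R3 ← R3 + (61/85)·R2: [0, 0, 42/5, 602/85, 434/85, -1022/85]
R4 ← R4 − (15/34)·R2: [0, 0, -6, -86/17, -62/17, 146/17]
R5 ← R5 − (78/85)·R2: [0, 0, 9/5, 129/85, 93/85, -219/85]
R4 ← R4 + (5/7)·R3: [0, 0, 0, 0, 0, 0]
R5 ← R5 − (3/14)·R3: [0, 0, 0, 0, 0, 0]
3 nonzero rows, so the 5 vectors span a space of dimension 3.
Since 3 < 5, the vectors are linearly dependent.

no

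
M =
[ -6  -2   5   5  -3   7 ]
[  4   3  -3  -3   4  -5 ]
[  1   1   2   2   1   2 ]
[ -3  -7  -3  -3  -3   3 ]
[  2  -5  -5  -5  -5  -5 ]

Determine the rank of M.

5

Row reduce to echelon form.
R2 ← R2 + (2/3)·R1: [0, 5/3, 1/3, 1/3, 2, -1/3]
R3 ← R3 + (1/6)·R1: [0, 2/3, 17/6, 17/6, 1/2, 19/6]
R4 ← R4 − (1/2)·R1: [0, -6, -11/2, -11/2, -3/2, -1/2]
R5 ← R5 + (1/3)·R1: [0, -17/3, -10/3, -10/3, -6, -8/3]
R3 ← R3 − (2/5)·R2: [0, 0, 27/10, 27/10, -3/10, 33/10]
R4 ← R4 + (18/5)·R2: [0, 0, -43/10, -43/10, 57/10, -17/10]
R5 ← R5 + (17/5)·R2: [0, 0, -11/5, -11/5, 4/5, -19/5]
R4 ← R4 + (43/27)·R3: [0, 0, 0, 0, 47/9, 32/9]
R5 ← R5 + (22/27)·R3: [0, 0, 0, 0, 5/9, -10/9]
R5 ← R5 − (5/47)·R4: [0, 0, 0, 0, 0, -70/47]
Echelon form has 5 nonzero rows, so rank(M) = 5.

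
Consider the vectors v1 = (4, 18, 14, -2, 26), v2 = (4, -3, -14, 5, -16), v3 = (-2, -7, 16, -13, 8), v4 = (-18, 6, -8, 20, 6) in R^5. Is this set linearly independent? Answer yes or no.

no

Form the matrix with these vectors as rows and row reduce.
R2 ← R2 − R1: [0, -21, -28, 7, -42]
R3 ← R3 + (1/2)·R1: [0, 2, 23, -14, 21]
R4 ← R4 + (9/2)·R1: [0, 87, 55, 11, 123]
R3 ← R3 + (2/21)·R2: [0, 0, 61/3, -40/3, 17]
R4 ← R4 + (29/7)·R2: [0, 0, -61, 40, -51]
R4 ← R4 + (3)·R3: [0, 0, 0, 0, 0]
3 nonzero rows, so the 4 vectors span a space of dimension 3.
Since 3 < 4, the vectors are linearly dependent.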